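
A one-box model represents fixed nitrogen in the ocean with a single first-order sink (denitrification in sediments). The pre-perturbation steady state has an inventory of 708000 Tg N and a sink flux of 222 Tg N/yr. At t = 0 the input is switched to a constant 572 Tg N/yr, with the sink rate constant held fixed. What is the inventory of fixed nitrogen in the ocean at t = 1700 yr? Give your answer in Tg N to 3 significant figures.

τ = M₀/F₀ = 708000/222 = 3189 yr; rate constant k = 1/τ.
New steady state M_∞ = F₁/k = F₁·τ = 572 × 3189 = 1.8242×10^6 Tg N.
M(t) = M_∞ + (M₀ − M_∞)·e^(−t/τ); t/τ = 1700/3189 = 0.5331, so e^(−t/τ) = 0.5868.
M(t) = 1.8242×10^6 − 1.116×10^6 × 0.5868 = 1.1692×10^6 Tg N.

1.17×10^6 Tg N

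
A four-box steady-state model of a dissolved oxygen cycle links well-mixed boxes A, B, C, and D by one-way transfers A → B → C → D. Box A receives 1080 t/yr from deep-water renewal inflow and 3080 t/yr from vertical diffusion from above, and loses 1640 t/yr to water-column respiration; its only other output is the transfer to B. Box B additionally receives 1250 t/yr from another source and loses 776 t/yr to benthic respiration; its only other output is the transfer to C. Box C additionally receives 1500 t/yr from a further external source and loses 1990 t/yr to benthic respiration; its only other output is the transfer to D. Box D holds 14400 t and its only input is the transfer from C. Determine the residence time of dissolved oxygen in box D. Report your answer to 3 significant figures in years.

Box A: F(A→B) = (1080 + 3080) − 1640 = 2520.0 t/yr.
Box B: F(B→C) = (2520.0 + 1250) − 776 = 2994.0 t/yr.
Box C: F(C→D) = (2994.0 + 1500) − 1990 = 2504.0 t/yr.
Box D throughput = its input = 2504.0 t/yr; τ = 14400 / 2504.0 = 5.751 yr.

5.75 yr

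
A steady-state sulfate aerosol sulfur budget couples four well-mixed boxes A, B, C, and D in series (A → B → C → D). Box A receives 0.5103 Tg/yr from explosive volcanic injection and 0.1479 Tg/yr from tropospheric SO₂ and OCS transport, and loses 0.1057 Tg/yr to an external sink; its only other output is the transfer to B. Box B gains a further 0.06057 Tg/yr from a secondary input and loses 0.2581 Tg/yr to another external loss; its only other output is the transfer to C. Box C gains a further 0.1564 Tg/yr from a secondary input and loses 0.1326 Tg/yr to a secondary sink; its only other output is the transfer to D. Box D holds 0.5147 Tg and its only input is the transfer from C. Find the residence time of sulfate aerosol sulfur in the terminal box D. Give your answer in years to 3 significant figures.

Box A: F(A→B) = (0.5103 + 0.1479) − 0.1057 = 0.55250 Tg/yr.
Box B: F(B→C) = (0.55250 + 0.06057) − 0.2581 = 0.35497 Tg/yr.
Box C: F(C→D) = (0.35497 + 0.1564) − 0.1326 = 0.37877 Tg/yr.
Box D throughput = its input = 0.37877 Tg/yr; τ = 0.5147 / 0.37877 = 1.359 yr.

1.36 yr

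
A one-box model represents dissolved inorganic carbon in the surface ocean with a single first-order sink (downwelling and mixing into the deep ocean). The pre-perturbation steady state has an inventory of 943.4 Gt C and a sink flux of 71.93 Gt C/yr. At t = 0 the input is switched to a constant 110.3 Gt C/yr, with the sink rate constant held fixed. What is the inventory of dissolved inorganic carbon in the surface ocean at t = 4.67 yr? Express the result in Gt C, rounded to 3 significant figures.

The sink rate constant is k = F₀/M₀ = 71.93/943.4 = 0.07625 yr⁻¹.
Solving dM/dt = F₁ − kM with M(0) = M₀ gives M(t) = F₁/k + (M₀ − F₁/k)·e^(−kt).
F₁/k = 110.3/0.07625 = 1446.6 Gt C; kt = 0.07625 × 4.67 = 0.3561, e^(−kt) = 0.7004.
M(4.67) = 1446.6 + (943.4 − 1446.6) × 0.7004 = 1446.6 − 352.5 = 1094.2 Gt C.

1090 Gt C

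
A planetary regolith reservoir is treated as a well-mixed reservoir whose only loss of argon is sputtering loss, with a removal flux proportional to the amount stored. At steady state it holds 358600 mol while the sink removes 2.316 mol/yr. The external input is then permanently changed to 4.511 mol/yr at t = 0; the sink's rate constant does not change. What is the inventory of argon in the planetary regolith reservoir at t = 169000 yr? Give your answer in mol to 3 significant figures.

584000 mol

The sink rate constant is k = F₀/M₀ = 2.316/358600 = 6.458×10^-6 yr⁻¹.
Solving dM/dt = F₁ − kM with M(0) = M₀ gives M(t) = F₁/k + (M₀ − F₁/k)·e^(−kt).
F₁/k = 4.511/6.458×10^-6 = 698460 mol; kt = 6.458×10^-6 × 169000 = 1.091, e^(−kt) = 0.3357.
M(169000) = 698460 + (358600 − 698460) × 0.3357 = 698460 − 114100 = 584370 mol.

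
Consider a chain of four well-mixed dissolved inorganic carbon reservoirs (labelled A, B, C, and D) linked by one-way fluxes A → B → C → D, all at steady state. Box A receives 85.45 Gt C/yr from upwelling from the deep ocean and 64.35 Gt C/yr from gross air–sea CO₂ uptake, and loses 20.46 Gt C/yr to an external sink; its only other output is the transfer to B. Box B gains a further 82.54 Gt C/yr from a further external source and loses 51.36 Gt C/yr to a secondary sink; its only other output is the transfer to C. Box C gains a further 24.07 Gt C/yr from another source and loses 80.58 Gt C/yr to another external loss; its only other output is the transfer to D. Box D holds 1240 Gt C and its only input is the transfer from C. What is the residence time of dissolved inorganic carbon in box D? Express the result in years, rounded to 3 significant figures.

11.9 yr

Box A: F(A→B) = (85.45 + 64.35) − 20.46 = 129.34 Gt C/yr.
Box B: F(B→C) = (129.34 + 82.54) − 51.36 = 160.52 Gt C/yr.
Box C: F(C→D) = (160.52 + 24.07) − 80.58 = 104.01 Gt C/yr.
Box D throughput = its input = 104.01 Gt C/yr; τ = 1240 / 104.01 = 11.92 yr.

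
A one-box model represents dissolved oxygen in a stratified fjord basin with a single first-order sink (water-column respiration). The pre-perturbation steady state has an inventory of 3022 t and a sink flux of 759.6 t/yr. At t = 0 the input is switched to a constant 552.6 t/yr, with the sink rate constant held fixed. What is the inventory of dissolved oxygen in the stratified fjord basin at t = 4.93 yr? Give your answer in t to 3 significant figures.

2440 t

The sink rate constant is k = F₀/M₀ = 759.6/3022 = 0.2514 yr⁻¹.
Solving dM/dt = F₁ − kM with M(0) = M₀ gives M(t) = F₁/k + (M₀ − F₁/k)·e^(−kt).
F₁/k = 552.6/0.2514 = 2198.5 t; kt = 0.2514 × 4.93 = 1.239, e^(−kt) = 0.2896.
M(4.93) = 2198.5 + (3022 − 2198.5) × 0.2896 = 2198.5 + 238.5 = 2437.0 t.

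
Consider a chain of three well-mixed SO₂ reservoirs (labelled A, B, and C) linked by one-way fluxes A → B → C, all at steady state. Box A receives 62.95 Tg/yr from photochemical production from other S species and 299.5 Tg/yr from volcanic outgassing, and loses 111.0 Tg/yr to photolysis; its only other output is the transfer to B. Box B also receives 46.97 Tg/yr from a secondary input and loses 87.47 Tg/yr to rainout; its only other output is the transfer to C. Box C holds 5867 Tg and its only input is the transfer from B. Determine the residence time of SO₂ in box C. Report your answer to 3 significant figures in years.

27.8 yr

Box A: F(A→B) = (62.95 + 299.5) − 111.0 = 251.45 Tg/yr.
Box B: F(B→C) = (251.45 + 46.97) − 87.47 = 210.95 Tg/yr.
Box C throughput = its input = 210.95 Tg/yr; τ = 5867 / 210.95 = 27.81 yr.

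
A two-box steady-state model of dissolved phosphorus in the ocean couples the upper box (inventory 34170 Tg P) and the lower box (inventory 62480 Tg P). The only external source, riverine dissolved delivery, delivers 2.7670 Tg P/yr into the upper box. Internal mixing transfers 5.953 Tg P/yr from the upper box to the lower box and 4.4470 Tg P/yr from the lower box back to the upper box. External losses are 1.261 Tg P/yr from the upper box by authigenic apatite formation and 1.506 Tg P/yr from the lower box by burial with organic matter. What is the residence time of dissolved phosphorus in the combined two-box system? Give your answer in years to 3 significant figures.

Treat the two boxes together as one reservoir: the mixing fluxes between them are internal recycling, so τ = ΣM / Σ(external losses).
M_total = 34170 + 62480 = 96650 Tg P.
ΣF_external_out = 1.261 + 1.506 = 2.7670 Tg P/yr.
τ = M_total / ΣF_ext = 96650 / 2.7670 = 34930 yr.

34900 yr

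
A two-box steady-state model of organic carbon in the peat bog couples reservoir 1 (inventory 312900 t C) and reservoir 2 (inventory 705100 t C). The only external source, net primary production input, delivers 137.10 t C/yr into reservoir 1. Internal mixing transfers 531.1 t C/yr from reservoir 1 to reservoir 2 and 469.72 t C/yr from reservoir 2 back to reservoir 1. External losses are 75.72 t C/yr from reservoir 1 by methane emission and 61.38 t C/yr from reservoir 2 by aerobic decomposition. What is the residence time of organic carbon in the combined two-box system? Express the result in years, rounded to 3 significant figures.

Treat the two boxes together as one reservoir: the mixing fluxes between them are internal recycling, so τ = ΣM / Σ(external losses).
M_total = 312900 + 705100 = 1.0180×10^6 t C.
ΣF_external_out = 75.72 + 61.38 = 137.10 t C/yr.
τ = M_total / ΣF_ext = 1.0180×10^6 / 137.10 = 7425 yr.

7430 yr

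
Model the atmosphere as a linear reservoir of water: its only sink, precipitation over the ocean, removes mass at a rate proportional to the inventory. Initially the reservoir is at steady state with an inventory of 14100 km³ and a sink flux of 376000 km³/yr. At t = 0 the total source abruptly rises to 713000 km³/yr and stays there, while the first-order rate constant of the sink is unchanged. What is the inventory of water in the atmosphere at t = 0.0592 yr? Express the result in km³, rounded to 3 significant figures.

The sink rate constant is k = F₀/M₀ = 376000/14100 = 26.67 yr⁻¹.
Solving dM/dt = F₁ − kM with M(0) = M₀ gives M(t) = F₁/k + (M₀ − F₁/k)·e^(−kt).
F₁/k = 713000/26.67 = 26738 km³; kt = 26.67 × 0.0592 = 1.579, e^(−kt) = 0.2062.
M(0.0592) = 26738 + (14100 − 26738) × 0.2062 = 26738 − 2606 = 24131 km³.

24100 km³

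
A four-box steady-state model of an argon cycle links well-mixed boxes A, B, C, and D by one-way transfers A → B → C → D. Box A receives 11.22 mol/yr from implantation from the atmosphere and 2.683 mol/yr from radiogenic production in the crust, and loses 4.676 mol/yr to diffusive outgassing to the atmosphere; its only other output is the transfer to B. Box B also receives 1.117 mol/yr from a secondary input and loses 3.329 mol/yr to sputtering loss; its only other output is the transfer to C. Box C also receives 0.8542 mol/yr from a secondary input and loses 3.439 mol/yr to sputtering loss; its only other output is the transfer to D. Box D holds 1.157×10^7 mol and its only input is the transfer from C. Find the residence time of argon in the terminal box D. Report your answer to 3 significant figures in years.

Box A: F(A→B) = (11.22 + 2.683) − 4.676 = 9.2270 mol/yr.
Box B: F(B→C) = (9.2270 + 1.117) − 3.329 = 7.0150 mol/yr.
Box C: F(C→D) = (7.0150 + 0.8542) − 3.439 = 4.4302 mol/yr.
Box D throughput = its input = 4.4302 mol/yr; τ = 1.157×10^7 / 4.4302 = 2.612×10^6 yr.

2.61×10^6 yr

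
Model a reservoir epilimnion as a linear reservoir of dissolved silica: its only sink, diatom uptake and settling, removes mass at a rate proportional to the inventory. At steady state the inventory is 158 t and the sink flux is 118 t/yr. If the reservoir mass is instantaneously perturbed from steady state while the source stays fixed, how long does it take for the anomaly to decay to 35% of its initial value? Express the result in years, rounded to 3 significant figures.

1.41 yr

For a linear reservoir the anomaly decays as exp(−t/τ) with τ = M/F = 158/118 = 1.339 yr.
exp(−t/τ) = 0.35 ⇒ t = −τ ln(0.35) = 1.339 × 1.050 = 1.406 yr.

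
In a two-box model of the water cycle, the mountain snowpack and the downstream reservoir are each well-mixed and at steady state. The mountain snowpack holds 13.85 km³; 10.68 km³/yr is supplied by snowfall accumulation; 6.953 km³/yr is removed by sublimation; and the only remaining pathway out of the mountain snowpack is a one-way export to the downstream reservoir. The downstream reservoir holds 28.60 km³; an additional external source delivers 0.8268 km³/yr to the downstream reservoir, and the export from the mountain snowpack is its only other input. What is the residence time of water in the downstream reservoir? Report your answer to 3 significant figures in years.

6.28 yr

Balance the mountain snowpack: ΣF_in = 10.680 km³/yr.
Export to the downstream reservoir = ΣF_in − (6.953) = 3.7270 km³/yr.
Total input to the downstream reservoir = 3.7270 + 0.8268 = 4.5538 km³/yr; at steady state this equals its total output.
τ = M / F = 28.60 / 4.5538 = 6.280 yr.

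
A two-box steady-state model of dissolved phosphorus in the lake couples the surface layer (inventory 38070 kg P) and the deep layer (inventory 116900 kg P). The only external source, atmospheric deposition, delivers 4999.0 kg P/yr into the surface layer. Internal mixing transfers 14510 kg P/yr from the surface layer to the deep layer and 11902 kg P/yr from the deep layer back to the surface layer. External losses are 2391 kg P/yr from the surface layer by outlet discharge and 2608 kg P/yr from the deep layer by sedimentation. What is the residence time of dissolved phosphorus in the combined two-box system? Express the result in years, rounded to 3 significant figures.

Residence time in the combined system uses the total inventory and the total *external* removal — internal exchanges between the two boxes cancel.
M_total = 38070 + 116900 = 154970 kg P.
ΣF_external_out = 2391 + 2608 = 4999.0 kg P/yr.
τ = M_total / ΣF_ext = 154970 / 4999.0 = 31.00 yr.

31.0 yr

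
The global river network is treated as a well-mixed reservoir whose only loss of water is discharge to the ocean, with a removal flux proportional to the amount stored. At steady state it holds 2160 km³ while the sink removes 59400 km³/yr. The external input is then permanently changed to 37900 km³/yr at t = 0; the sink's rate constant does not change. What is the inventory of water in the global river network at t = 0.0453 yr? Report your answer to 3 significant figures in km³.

The sink rate constant is k = F₀/M₀ = 59400/2160 = 27.50 yr⁻¹.
Solving dM/dt = F₁ − kM with M(0) = M₀ gives M(t) = F₁/k + (M₀ − F₁/k)·e^(−kt).
F₁/k = 37900/27.50 = 1378.2 km³; kt = 27.50 × 0.0453 = 1.246, e^(−kt) = 0.2877.
M(0.0453) = 1378.2 + (2160 − 1378.2) × 0.2877 = 1378.2 + 224.9 = 1603.1 km³.

1600 km³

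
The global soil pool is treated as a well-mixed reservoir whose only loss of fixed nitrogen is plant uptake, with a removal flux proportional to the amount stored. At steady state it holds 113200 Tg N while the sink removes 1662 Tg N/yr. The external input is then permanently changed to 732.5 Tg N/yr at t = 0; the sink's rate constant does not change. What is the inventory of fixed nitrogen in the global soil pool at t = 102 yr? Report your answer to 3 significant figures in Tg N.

τ = M₀/F₀ = 113200/1662 = 68.11 yr; rate constant k = 1/τ.
New steady state M_∞ = F₁/k = F₁·τ = 732.5 × 68.11 = 49891 Tg N.
M(t) = M_∞ + (M₀ − M_∞)·e^(−t/τ); t/τ = 102/68.11 = 1.498, so e^(−t/τ) = 0.2237.
M(t) = 49891 + 63310 × 0.2237 = 64052 Tg N.

64100 Tg N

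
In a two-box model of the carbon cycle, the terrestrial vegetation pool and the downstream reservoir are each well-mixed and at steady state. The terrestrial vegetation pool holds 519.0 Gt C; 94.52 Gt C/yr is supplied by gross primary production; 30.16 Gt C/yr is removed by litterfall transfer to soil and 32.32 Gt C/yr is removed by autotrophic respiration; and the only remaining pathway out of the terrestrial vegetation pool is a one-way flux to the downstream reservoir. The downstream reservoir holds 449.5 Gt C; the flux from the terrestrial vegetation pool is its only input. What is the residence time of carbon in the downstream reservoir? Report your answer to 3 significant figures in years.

Balance the terrestrial vegetation pool: ΣF_in = 94.520 Gt C/yr.
Flux to the downstream reservoir = ΣF_in − (30.16 + 32.32) = 32.040 Gt C/yr.
At steady state the output of the downstream reservoir equals its input, 32.040 Gt C/yr.
τ = M / F = 449.5 / 32.040 = 14.03 yr.

14.0 yr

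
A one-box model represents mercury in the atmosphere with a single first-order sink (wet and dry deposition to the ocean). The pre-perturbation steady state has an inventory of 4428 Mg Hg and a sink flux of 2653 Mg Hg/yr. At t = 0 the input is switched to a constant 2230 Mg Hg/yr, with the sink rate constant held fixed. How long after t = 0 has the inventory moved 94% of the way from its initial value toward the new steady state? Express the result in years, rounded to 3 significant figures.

4.70 yr

τ = M₀/F₀ = 4428/2653 = 1.669 yr.
The remaining gap fraction is e^(−t/τ); 94% covered ⇒ e^(−t/τ) = 0.0600.
t = −τ ln(0.0600) = 1.669 × 2.813 = 4.696 yr.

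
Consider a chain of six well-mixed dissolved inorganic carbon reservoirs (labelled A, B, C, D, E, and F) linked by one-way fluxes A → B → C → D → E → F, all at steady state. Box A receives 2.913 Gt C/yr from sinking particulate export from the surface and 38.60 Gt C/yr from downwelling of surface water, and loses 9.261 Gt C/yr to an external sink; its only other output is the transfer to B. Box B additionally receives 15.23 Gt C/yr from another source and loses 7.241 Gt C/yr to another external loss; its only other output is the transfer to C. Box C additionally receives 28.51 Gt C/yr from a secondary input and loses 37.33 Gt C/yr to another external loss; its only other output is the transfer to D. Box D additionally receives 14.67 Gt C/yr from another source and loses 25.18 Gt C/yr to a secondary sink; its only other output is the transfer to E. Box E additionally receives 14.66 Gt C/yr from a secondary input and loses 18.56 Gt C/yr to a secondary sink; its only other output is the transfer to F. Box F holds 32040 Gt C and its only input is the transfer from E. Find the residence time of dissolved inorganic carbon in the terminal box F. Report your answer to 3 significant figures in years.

Box A: F(A→B) = (2.913 + 38.60) − 9.261 = 32.252 Gt C/yr.
Box B: F(B→C) = (32.252 + 15.23) − 7.241 = 40.241 Gt C/yr.
Box C: F(C→D) = (40.241 + 28.51) − 37.33 = 31.421 Gt C/yr.
Box D: F(D→E) = (31.421 + 14.67) − 25.18 = 20.911 Gt C/yr.
Box E: F(E→F) = (20.911 + 14.66) − 18.56 = 17.011 Gt C/yr.
Box F throughput = its input = 17.011 Gt C/yr; τ = 32040 / 17.011 = 1883 yr.

1880 yr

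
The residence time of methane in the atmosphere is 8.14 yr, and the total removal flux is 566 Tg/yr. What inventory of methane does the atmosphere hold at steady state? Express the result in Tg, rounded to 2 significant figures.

τ = M/F ⇒ M = τ × F = 8.14 × 566 = 4607 Tg.

4600 Tg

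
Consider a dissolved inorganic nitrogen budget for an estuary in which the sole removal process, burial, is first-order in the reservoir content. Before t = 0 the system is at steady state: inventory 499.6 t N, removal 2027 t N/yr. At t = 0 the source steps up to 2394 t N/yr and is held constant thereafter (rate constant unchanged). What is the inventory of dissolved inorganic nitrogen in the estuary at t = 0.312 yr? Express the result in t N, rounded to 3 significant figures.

565 t N

τ = M₀/F₀ = 499.6/2027 = 0.2465 yr; rate constant k = 1/τ.
New steady state M_∞ = F₁/k = F₁·τ = 2394 × 0.2465 = 590.06 t N.
M(t) = M_∞ + (M₀ − M_∞)·e^(−t/τ); t/τ = 0.312/0.2465 = 1.266, so e^(−t/τ) = 0.2820.
M(t) = 590.06 − 90.46 × 0.2820 = 564.55 t N.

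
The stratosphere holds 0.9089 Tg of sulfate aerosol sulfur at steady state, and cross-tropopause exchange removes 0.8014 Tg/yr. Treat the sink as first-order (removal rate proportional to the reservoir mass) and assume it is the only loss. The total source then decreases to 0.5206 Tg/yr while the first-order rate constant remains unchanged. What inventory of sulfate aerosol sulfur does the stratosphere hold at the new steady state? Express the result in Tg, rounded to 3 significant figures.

0.590 Tg

Rate constant k = F/M = 0.8014 / 0.9089 = 0.8817 yr⁻¹.
At the new steady state, source = k·M_new ⇒ M_new = 0.5206 / 0.8817 = 0.5904 Tg.
(Equivalently M_new = M × F_new/F_old = 0.9089 × 0.5206/0.8014.)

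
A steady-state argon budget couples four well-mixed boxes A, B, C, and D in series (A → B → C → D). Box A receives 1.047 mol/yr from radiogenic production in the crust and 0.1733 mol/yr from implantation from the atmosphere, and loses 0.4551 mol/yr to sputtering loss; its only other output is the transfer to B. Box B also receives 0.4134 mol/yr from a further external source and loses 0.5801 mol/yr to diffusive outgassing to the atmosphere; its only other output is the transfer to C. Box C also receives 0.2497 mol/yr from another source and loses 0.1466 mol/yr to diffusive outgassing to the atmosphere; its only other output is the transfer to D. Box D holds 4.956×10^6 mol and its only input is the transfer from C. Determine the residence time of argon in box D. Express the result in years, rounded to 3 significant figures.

Box A: F(A→B) = (1.047 + 0.1733) − 0.4551 = 0.76520 mol/yr.
Box B: F(B→C) = (0.76520 + 0.4134) − 0.5801 = 0.59850 mol/yr.
Box C: F(C→D) = (0.59850 + 0.2497) − 0.1466 = 0.70160 mol/yr.
Box D throughput = its input = 0.70160 mol/yr; τ = 4.956×10^6 / 0.70160 = 7.064×10^6 yr.

7.06×10^6 yr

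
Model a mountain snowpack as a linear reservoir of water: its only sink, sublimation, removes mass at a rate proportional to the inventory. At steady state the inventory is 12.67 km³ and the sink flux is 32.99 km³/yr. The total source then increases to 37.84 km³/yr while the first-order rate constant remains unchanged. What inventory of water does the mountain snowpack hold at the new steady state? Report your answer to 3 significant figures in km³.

14.5 km³

Rate constant k = F/M = 32.99 / 12.67 = 2.604 yr⁻¹.
At the new steady state, source = k·M_new ⇒ M_new = 37.84 / 2.604 = 14.53 km³.
(Equivalently M_new = M × F_new/F_old = 12.67 × 37.84/32.99.)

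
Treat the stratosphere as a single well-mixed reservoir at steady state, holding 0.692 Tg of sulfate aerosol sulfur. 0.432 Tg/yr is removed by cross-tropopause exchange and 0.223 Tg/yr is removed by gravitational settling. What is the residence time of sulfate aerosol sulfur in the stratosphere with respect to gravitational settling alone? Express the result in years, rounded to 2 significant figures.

3.1 yr

Residence time with respect to a single sink: τ = M / F_sink.
τ = 0.692 / 0.223 = 3.103 yr.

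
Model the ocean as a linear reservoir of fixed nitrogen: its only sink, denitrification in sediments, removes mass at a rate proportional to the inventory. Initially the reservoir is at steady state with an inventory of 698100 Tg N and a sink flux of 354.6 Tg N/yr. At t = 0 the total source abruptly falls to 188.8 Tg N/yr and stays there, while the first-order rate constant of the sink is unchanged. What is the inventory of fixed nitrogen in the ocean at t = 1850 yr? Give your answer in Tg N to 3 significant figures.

Residence time τ = M₀/F₀ = 1969 yr. The eventual steady state is M_∞ = M₀·(F₁/F₀) = 698100 × 188.8/354.6 = 371690 Tg N.
The anomaly ΔM(t) = M(t) − M_∞ decays as ΔM₀·e^(−t/τ) with ΔM₀ = 698100 − 371690 = 326400 Tg N.
At t = 1850 yr, e^(−t/τ) = e^(−0.9397) = 0.3907, so ΔM = 127500 Tg N and M = 371690 + 127500 = 499230 Tg N.

499000 Tg N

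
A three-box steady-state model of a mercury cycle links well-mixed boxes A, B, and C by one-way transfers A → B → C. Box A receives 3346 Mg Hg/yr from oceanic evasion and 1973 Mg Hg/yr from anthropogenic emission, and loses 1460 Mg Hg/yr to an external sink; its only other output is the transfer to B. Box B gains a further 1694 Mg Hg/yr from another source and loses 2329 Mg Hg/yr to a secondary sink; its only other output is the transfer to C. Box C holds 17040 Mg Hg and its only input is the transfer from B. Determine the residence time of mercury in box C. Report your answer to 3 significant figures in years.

5.29 yr

Box A: F(A→B) = (3346 + 1973) − 1460 = 3859.0 Mg Hg/yr.
Box B: F(B→C) = (3859.0 + 1694) − 2329 = 3224.0 Mg Hg/yr.
Box C throughput = its input = 3224.0 Mg Hg/yr; τ = 17040 / 3224.0 = 5.285 yr.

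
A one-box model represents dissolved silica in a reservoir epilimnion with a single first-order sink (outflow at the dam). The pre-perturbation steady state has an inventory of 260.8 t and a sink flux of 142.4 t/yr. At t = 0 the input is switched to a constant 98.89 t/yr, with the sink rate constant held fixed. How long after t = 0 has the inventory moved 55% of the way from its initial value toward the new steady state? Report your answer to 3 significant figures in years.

τ = M₀/F₀ = 260.8/142.4 = 1.831 yr.
The remaining gap fraction is e^(−t/τ); 55% covered ⇒ e^(−t/τ) = 0.450.
t = −τ ln(0.450) = 1.831 × 0.7985 = 1.462 yr.

1.46 yr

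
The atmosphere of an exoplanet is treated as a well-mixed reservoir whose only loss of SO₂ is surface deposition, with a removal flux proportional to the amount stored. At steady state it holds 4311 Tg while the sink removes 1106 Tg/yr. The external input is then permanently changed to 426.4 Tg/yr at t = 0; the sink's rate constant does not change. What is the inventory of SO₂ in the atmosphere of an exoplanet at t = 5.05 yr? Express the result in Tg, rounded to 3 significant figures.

Residence time τ = M₀/F₀ = 3.898 yr. The eventual steady state is M_∞ = M₀·(F₁/F₀) = 4311 × 426.4/1106 = 1662.0 Tg.
The anomaly ΔM(t) = M(t) − M_∞ decays as ΔM₀·e^(−t/τ) with ΔM₀ = 4311 − 1662.0 = 2649 Tg.
At t = 5.05 yr, e^(−t/τ) = e^(−1.296) = 0.2737, so ΔM = 725.1 Tg and M = 1662.0 + 725.1 = 2387.2 Tg.

2390 Tg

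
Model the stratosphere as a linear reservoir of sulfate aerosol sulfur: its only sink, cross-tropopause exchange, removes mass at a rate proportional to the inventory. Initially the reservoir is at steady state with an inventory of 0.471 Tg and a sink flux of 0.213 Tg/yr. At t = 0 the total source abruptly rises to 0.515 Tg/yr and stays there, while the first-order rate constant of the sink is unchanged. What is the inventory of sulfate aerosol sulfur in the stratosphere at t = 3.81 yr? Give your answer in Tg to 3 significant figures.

τ = M₀/F₀ = 0.471/0.213 = 2.211 yr; rate constant k = 1/τ.
New steady state M_∞ = F₁/k = F₁·τ = 0.515 × 2.211 = 1.1388 Tg.
M(t) = M_∞ + (M₀ − M_∞)·e^(−t/τ); t/τ = 3.81/2.211 = 1.723, so e^(−t/τ) = 0.1785.
M(t) = 1.1388 − 0.6678 × 0.1785 = 1.0196 Tg.

1.02 Tg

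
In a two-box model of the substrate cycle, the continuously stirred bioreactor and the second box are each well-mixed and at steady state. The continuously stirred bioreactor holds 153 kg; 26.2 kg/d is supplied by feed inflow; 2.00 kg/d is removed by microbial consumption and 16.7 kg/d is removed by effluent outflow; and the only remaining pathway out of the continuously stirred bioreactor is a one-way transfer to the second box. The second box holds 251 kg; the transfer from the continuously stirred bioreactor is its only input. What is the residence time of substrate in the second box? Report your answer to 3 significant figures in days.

33.5 d

Balance the continuously stirred bioreactor: ΣF_in = 26.200 kg/d.
Transfer to the second box = ΣF_in − (2.00 + 16.7) = 7.5000 kg/d.
At steady state the output of the second box equals its input, 7.5000 kg/d.
τ = M / F = 251 / 7.5000 = 33.47 d.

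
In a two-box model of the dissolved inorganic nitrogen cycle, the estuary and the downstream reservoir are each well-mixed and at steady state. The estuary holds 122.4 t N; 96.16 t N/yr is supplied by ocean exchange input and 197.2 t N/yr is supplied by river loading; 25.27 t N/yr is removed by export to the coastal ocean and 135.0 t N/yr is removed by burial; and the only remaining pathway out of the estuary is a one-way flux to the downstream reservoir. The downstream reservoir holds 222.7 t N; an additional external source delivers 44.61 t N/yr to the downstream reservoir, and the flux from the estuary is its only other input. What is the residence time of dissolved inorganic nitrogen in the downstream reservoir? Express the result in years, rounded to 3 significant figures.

1.25 yr

Balance the estuary: ΣF_in = 96.16 + 197.2 = 293.36 t N/yr.
Flux to the downstream reservoir = ΣF_in − (25.27 + 135.0) = 133.09 t N/yr.
Total input to the downstream reservoir = 133.09 + 44.61 = 177.70 t N/yr; at steady state this equals its total output.
τ = M / F = 222.7 / 177.70 = 1.253 yr.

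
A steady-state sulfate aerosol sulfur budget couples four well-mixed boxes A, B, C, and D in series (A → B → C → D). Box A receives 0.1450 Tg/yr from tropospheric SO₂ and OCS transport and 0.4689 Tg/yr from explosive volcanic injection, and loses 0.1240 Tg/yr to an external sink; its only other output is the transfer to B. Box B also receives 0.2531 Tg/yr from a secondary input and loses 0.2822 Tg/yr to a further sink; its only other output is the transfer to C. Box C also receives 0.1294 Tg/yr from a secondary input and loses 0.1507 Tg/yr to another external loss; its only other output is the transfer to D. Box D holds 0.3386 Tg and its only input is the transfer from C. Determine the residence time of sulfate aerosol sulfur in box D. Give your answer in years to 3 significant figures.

0.770 yr

Box A: F(A→B) = (0.1450 + 0.4689) − 0.1240 = 0.48990 Tg/yr.
Box B: F(B→C) = (0.48990 + 0.2531) − 0.2822 = 0.46080 Tg/yr.
Box C: F(C→D) = (0.46080 + 0.1294) − 0.1507 = 0.43950 Tg/yr.
Box D throughput = its input = 0.43950 Tg/yr; τ = 0.3386 / 0.43950 = 0.7704 yr.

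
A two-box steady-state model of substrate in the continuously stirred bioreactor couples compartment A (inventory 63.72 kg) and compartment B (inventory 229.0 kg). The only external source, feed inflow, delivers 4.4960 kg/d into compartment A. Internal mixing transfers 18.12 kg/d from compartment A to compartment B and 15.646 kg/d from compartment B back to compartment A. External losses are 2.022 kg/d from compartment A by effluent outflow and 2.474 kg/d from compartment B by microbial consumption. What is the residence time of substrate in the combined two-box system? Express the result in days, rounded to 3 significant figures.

65.1 d

Residence time in the combined system uses the total inventory and the total *external* removal — internal exchanges between the two boxes cancel.
M_total = 63.72 + 229.0 = 292.72 kg.
ΣF_external_out = 2.022 + 2.474 = 4.4960 kg/d.
τ = M_total / ΣF_ext = 292.72 / 4.4960 = 65.11 d.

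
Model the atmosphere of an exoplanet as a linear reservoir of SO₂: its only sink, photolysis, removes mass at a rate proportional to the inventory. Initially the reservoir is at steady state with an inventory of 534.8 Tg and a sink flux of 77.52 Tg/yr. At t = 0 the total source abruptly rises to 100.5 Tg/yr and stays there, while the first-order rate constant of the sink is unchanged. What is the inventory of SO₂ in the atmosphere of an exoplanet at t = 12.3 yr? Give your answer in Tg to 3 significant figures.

667 Tg

τ = M₀/F₀ = 534.8/77.52 = 6.899 yr; rate constant k = 1/τ.
New steady state M_∞ = F₁/k = F₁·τ = 100.5 × 6.899 = 693.34 Tg.
M(t) = M_∞ + (M₀ − M_∞)·e^(−t/τ); t/τ = 12.3/6.899 = 1.783, so e^(−t/τ) = 0.1681.
M(t) = 693.34 − 158.5 × 0.1681 = 666.68 Tg.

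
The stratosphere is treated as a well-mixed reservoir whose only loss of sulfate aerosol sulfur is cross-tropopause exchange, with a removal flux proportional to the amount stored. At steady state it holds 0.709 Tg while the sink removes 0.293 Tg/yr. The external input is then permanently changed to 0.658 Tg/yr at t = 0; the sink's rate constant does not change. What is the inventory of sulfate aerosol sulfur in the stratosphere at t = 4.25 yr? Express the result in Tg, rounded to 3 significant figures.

Residence time τ = M₀/F₀ = 2.420 yr. The eventual steady state is M_∞ = M₀·(F₁/F₀) = 0.709 × 0.658/0.293 = 1.5922 Tg.
The anomaly ΔM(t) = M(t) − M_∞ decays as ΔM₀·e^(−t/τ) with ΔM₀ = 0.709 − 1.5922 = −0.8832 Tg.
At t = 4.25 yr, e^(−t/τ) = e^(−1.756) = 0.1727, so ΔM = −0.1525 Tg and M = 1.5922 − 0.1525 = 1.4397 Tg.

1.44 Tg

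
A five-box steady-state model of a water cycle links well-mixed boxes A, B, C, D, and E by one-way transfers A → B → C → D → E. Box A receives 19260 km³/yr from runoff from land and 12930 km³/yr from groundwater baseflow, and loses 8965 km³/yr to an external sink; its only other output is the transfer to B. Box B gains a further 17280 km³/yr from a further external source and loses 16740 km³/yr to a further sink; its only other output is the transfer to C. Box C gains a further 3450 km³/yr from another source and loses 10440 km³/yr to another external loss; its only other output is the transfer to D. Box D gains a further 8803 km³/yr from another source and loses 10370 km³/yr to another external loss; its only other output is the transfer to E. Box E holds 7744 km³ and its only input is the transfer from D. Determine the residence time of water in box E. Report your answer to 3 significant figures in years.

Box A: F(A→B) = (19260 + 12930) − 8965 = 23225 km³/yr.
Box B: F(B→C) = (23225 + 17280) − 16740 = 23765 km³/yr.
Box C: F(C→D) = (23765 + 3450) − 10440 = 16775 km³/yr.
Box D: F(D→E) = (16775 + 8803) − 10370 = 15208 km³/yr.
Box E throughput = its input = 15208 km³/yr; τ = 7744 / 15208 = 0.5092 yr.

0.509 yr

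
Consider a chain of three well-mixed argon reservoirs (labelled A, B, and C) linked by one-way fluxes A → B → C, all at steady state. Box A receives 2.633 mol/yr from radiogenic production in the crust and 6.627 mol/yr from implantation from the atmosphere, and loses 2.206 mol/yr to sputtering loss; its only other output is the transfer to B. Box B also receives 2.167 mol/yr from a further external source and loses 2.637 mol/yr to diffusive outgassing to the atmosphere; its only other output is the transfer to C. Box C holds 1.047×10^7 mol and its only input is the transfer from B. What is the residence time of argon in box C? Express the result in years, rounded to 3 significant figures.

Box A: F(A→B) = (2.633 + 6.627) − 2.206 = 7.0540 mol/yr.
Box B: F(B→C) = (7.0540 + 2.167) − 2.637 = 6.5840 mol/yr.
Box C throughput = its input = 6.5840 mol/yr; τ = 1.047×10^7 / 6.5840 = 1.590×10^6 yr.

1.59×10^6 yr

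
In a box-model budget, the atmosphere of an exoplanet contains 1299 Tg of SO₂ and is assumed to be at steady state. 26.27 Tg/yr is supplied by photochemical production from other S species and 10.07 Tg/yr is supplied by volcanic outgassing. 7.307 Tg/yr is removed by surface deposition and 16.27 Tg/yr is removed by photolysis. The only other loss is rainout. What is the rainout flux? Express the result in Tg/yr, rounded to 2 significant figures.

At steady state ΣF_in = ΣF_out.
ΣF_in = 26.27 + 10.07 = 36.340 Tg/yr.
Rainout flux = ΣF_in − (7.307 + 16.27) = 36.340 − 23.58 = 12.76 Tg/yr.

13 Tg/yr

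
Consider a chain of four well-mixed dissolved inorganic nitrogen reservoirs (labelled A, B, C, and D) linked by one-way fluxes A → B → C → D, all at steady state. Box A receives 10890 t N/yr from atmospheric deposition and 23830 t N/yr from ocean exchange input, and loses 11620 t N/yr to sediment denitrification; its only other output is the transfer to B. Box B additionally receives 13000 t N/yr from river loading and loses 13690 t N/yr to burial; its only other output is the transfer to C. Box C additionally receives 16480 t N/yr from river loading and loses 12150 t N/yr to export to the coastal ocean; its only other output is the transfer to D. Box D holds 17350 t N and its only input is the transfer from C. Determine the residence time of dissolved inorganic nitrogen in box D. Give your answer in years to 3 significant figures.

0.649 yr

Box A: F(A→B) = (10890 + 23830) − 11620 = 23100 t N/yr.
Box B: F(B→C) = (23100 + 13000) − 13690 = 22410 t N/yr.
Box C: F(C→D) = (22410 + 16480) − 12150 = 26740 t N/yr.
Box D throughput = its input = 26740 t N/yr; τ = 17350 / 26740 = 0.6488 yr.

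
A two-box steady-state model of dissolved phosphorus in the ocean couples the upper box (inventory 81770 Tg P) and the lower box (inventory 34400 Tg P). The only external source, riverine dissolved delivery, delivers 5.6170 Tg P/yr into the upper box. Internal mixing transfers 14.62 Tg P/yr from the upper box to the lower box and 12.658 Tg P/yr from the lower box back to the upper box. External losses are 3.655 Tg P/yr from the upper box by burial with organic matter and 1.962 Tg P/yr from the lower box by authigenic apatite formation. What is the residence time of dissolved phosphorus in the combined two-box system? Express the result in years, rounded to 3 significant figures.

Treat the two boxes together as one reservoir: the mixing fluxes between them are internal recycling, so τ = ΣM / Σ(external losses).
M_total = 81770 + 34400 = 116170 Tg P.
ΣF_external_out = 3.655 + 1.962 = 5.6170 Tg P/yr.
τ = M_total / ΣF_ext = 116170 / 5.6170 = 20680 yr.

20700 yr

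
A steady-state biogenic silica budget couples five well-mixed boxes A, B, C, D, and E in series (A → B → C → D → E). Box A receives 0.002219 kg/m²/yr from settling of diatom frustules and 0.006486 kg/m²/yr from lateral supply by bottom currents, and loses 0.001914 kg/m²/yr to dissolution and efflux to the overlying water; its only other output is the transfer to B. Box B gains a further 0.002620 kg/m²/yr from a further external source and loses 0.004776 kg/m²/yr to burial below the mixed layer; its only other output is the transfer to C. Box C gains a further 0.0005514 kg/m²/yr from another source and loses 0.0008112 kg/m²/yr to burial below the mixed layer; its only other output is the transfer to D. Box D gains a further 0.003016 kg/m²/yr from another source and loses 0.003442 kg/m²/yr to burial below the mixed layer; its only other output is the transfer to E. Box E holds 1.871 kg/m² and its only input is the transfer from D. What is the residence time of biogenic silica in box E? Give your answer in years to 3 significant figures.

Box A: F(A→B) = (0.002219 + 0.006486) − 0.001914 = 0.0067910 kg/m²/yr.
Box B: F(B→C) = (0.0067910 + 0.002620) − 0.004776 = 0.0046350 kg/m²/yr.
Box C: F(C→D) = (0.0046350 + 0.0005514) − 0.0008112 = 0.0043752 kg/m²/yr.
Box D: F(D→E) = (0.0043752 + 0.003016) − 0.003442 = 0.0039492 kg/m²/yr.
Box E throughput = its input = 0.0039492 kg/m²/yr; τ = 1.871 / 0.0039492 = 473.8 yr.

474 yr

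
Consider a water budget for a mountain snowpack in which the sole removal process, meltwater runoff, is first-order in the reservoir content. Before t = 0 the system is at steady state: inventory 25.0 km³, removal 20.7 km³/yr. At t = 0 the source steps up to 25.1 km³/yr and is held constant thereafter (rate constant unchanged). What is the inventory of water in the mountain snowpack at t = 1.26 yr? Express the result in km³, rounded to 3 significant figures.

τ = M₀/F₀ = 25.0/20.7 = 1.208 yr; rate constant k = 1/τ.
New steady state M_∞ = F₁/k = F₁·τ = 25.1 × 1.208 = 30.314 km³.
M(t) = M_∞ + (M₀ − M_∞)·e^(−t/τ); t/τ = 1.26/1.208 = 1.043, so e^(−t/τ) = 0.3523.
M(t) = 30.314 − 5.314 × 0.3523 = 28.442 km³.

28.4 km³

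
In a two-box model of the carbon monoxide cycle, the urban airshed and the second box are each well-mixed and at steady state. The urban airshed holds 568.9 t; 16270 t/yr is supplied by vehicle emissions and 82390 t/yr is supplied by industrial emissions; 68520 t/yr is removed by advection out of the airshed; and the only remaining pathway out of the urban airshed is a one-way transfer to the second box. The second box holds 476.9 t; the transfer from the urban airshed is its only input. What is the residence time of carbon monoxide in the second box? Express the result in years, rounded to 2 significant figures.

Balance the urban airshed: ΣF_in = 16270 + 82390 = 98660 t/yr.
Transfer to the second box = ΣF_in − (68520) = 30140 t/yr.
At steady state the output of the second box equals its input, 30140 t/yr.
τ = M / F = 476.9 / 30140 = 0.01582 yr.

0.016 yr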